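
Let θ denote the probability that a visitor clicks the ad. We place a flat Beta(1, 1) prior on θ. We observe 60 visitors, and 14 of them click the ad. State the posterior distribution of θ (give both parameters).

The binomial likelihood is conjugate to the Beta prior: with 14 successes and 46 failures, the posterior is Beta(1+14, 1+46) = Beta(15, 47).

Posterior: Beta(15, 47)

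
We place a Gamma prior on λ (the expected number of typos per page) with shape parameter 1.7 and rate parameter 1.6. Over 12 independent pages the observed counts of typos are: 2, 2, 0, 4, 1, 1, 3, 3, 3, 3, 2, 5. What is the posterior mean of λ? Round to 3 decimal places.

The Poisson likelihood adds the total count to the shape and the number of exposure periods to the rate. Here ∑xᵢ = 29 and n = 12, so shape 1.7→30.7 and rate 1.6→13.6.
E[λ | data] = 30.7/13.6 = 2.257.

Posterior mean ≈ 2.257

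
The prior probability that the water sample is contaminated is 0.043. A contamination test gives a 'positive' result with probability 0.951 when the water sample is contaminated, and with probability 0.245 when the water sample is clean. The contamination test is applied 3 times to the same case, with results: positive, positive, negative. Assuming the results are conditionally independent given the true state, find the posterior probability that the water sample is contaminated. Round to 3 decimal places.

Posterior P(H) ≈ 0.042

Let H be the event that the water sample is contaminated; start with P(H) = 0.043. P('positive'|H) = 0.951, P('positive'|¬H) = 0.245.
Update on result 1 ('positive'): P(H) ← 0.951·0.0430 / (0.951·0.0430 + 0.245·0.9570) = 0.040893/0.27536 = 0.1485.
Update on result 2 ('positive'): P(H) ← 0.951·0.1485 / (0.951·0.1485 + 0.245·0.8515) = 0.14123/0.34985 = 0.4037.
Update on result 3 ('negative'): P(H) ← 0.049·0.4037 / (0.049·0.4037 + 0.755·0.5963) = 0.019781/0.46999 = 0.0421.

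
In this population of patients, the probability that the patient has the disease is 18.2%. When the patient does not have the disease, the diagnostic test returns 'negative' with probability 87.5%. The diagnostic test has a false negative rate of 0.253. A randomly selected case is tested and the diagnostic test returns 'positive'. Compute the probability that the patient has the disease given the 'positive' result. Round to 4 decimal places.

Let H be the event that the patient has the disease. P(H) = 0.182, so P(¬H) = 0.818. With E the 'positive' result, P(E|H) = 0.747 and P(E|¬H) = 0.125.
P(E) = 0.747·0.182 + 0.125·0.818 = 0.13595 + 0.10225 = 0.23820.
By Bayes' theorem, P(H|E) = 0.13595 / 0.23820 = 0.5707.

P(H | E) ≈ 0.5707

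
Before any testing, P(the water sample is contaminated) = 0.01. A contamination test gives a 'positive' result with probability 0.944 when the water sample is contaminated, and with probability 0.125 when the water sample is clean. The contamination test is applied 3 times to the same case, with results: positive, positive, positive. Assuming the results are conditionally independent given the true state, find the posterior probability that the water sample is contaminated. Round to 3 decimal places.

Let H be the event that the water sample is contaminated; start with P(H) = 0.01. P('positive'|H) = 0.944, P('positive'|¬H) = 0.125.
Update on result 1 ('positive'): P(H) ← 0.944·0.0100 / (0.944·0.0100 + 0.125·0.9900) = 0.0094400/0.13319 = 0.0709.
Update on result 2 ('positive'): P(H) ← 0.944·0.0709 / (0.944·0.0709 + 0.125·0.9291) = 0.066907/0.18305 = 0.3655.
Update on result 3 ('positive'): P(H) ← 0.944·0.3655 / (0.944·0.3655 + 0.125·0.6345) = 0.34505/0.42436 = 0.8131.

Posterior P(H) ≈ 0.813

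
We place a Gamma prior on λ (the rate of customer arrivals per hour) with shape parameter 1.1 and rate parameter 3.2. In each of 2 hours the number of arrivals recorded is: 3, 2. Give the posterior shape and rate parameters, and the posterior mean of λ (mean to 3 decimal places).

Posterior: Gamma(shape=6.1, rate=5.2); mean ≈ 1.173

The Poisson likelihood adds the total count to the shape and the number of exposure periods to the rate. Here ∑xᵢ = 5 and n = 2, so shape 1.1→6.1 and rate 3.2→5.2.
E[λ | data] = 6.1/5.2 = 1.173.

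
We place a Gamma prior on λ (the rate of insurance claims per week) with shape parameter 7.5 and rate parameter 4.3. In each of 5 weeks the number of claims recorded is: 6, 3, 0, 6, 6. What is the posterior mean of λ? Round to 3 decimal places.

Posterior mean ≈ 3.065

The Poisson likelihood adds the total count to the shape and the number of exposure periods to the rate. Here ∑xᵢ = 21 and n = 5, so shape 7.5→28.5 and rate 4.3→9.3.
E[λ | data] = 28.5/9.3 = 3.065.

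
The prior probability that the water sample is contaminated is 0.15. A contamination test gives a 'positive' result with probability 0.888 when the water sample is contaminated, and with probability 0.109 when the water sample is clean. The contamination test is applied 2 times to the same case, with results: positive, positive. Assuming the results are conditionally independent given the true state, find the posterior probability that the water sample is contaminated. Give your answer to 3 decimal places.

Let H be the event that the water sample is contaminated; start with P(H) = 0.15. P('positive'|H) = 0.888, P('positive'|¬H) = 0.109.
Update on result 1 ('positive'): P(H) ← 0.888·0.1500 / (0.888·0.1500 + 0.109·0.8500) = 0.13320/0.22585 = 0.5898.
Update on result 2 ('positive'): P(H) ← 0.888·0.5898 / (0.888·0.5898 + 0.109·0.4102) = 0.52372/0.56843 = 0.9213.

Posterior P(H) ≈ 0.921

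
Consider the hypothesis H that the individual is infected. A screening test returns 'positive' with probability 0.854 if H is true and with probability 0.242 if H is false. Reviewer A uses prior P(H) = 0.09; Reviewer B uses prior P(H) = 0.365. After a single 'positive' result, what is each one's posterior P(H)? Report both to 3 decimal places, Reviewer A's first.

Reviewer A: 0.259; Reviewer B: 0.670

P('+'|H) = 0.854, P('+'|¬H) = 0.242.
Reviewer A: numerator 0.854·0.09 = 0.076860; evidence = 0.076860+0.242·0.91 = 0.29708; posterior = 0.259.
Reviewer B: numerator 0.854·0.365 = 0.31171; evidence = 0.31171+0.242·0.635 = 0.46538; posterior = 0.670.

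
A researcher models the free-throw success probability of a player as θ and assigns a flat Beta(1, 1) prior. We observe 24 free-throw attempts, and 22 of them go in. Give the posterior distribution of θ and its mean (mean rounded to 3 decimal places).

Posterior: Beta(23, 3); mean ≈ 0.885

Observing 22 successes and 2 failures updates Beta(1, 1) by adding the success and failure counts to the two shape parameters: α = 1+22 = 23, β = 1+2 = 3.
E[θ | data] = 23/(23+3) = 0.885.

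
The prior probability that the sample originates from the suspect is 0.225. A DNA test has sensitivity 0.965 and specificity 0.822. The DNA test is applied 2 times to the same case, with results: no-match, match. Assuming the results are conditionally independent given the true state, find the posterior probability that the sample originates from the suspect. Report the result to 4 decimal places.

Posterior P(H) ≈ 0.0628

Let H be the event that the sample originates from the suspect; start with P(H) = 0.225. P('match'|H) = 0.965, P('match'|¬H) = 0.178.
Update on result 1 ('no-match'): P(H) ← 0.035·0.2250 / (0.035·0.2250 + 0.822·0.7750) = 0.0078750/0.64492 = 0.0122.
Update on result 2 ('match'): P(H) ← 0.965·0.0122 / (0.965·0.0122 + 0.178·0.9878) = 0.011783/0.18761 = 0.0628.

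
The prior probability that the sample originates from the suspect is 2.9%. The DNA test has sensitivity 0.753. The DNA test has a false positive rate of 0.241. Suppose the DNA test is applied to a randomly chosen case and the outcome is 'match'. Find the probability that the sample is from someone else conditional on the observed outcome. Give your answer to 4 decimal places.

Let H be the event that the sample originates from the suspect. P(H) = 0.029, so P(¬H) = 0.971. With E the 'match' result, P(E|H) = 0.753 and P(E|¬H) = 0.241.
P(E) = 0.753·0.029 + 0.241·0.971 = 0.021837 + 0.23401 = 0.25585.
By Bayes' theorem, P(H|E) = 0.021837 / 0.25585 = 0.0854. Hence P(¬H|E) = 1 − 0.0854 = 0.9146.

P(¬H | E) ≈ 0.9146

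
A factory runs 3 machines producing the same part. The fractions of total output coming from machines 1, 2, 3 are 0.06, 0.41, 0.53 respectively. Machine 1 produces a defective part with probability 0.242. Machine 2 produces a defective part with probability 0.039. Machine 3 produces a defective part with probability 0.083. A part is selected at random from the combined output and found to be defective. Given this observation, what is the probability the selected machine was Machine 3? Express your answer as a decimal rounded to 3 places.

Posterior probability ≈ 0.590

Tabulate prior·likelihood by source: [1] prior 0.06, lik 0.242, product 0.01452; [2] prior 0.41, lik 0.039, product 0.01599; [3] prior 0.53, lik 0.083, product 0.04399.
Normalizing constant = 0.074500; the posterior for Machine 3 is its product over the sum, 0.04399/0.074500 = 0.590.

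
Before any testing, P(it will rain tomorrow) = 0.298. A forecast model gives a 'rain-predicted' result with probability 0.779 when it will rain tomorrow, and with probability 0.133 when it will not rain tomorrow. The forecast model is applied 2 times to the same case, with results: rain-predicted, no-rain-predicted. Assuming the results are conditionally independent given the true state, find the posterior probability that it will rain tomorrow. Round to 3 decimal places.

Posterior P(H) ≈ 0.388

Let H be the event that it will rain tomorrow; start with P(H) = 0.298. P('rain-predicted'|H) = 0.779, P('rain-predicted'|¬H) = 0.133.
Update on result 1 ('rain-predicted'): P(H) ← 0.779·0.2980 / (0.779·0.2980 + 0.133·0.7020) = 0.23214/0.32551 = 0.7132.
Update on result 2 ('no-rain-predicted'): P(H) ← 0.221·0.7132 / (0.221·0.7132 + 0.867·0.2868) = 0.15761/0.40629 = 0.3879.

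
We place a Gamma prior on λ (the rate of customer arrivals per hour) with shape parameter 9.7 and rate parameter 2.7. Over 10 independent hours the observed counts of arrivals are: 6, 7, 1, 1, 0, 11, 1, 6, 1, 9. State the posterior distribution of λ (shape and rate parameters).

Total count ∑xᵢ = 43 over n = 10 hours.
Gamma is conjugate to the Poisson likelihood: posterior is Gamma(shape = 9.7+43 = 52.7, rate = 2.7+10 = 12.7).

Posterior: Gamma(shape=52.7, rate=12.7)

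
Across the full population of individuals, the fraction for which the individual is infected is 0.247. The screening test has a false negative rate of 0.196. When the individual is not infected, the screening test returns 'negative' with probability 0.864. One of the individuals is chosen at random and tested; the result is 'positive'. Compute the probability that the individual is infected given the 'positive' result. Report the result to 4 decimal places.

P(H | E) ≈ 0.6598

Let H be the event that the individual is infected. P(H) = 0.247, so P(¬H) = 0.753. With E the 'positive' result, P(E|H) = 0.804 and P(E|¬H) = 0.136.
P(E) = 0.804·0.247 + 0.136·0.753 = 0.19859 + 0.10241 = 0.30100.
By Bayes' theorem, P(H|E) = 0.19859 / 0.30100 = 0.6598.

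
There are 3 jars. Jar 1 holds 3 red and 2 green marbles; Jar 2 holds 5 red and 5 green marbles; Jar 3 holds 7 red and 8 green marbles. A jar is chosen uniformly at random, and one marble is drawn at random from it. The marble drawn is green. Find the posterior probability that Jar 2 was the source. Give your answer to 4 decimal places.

Posterior probability ≈ 0.3488

Tabulate prior·likelihood by source: [1] prior 0.333333, lik 0.4, product 0.1333; [2] prior 0.333333, lik 0.5, product 0.1667; [3] prior 0.333333, lik 0.5333, product 0.1778.
Normalizing constant = 0.47778; the posterior for Jar 2 is its product over the sum, 0.1667/0.47778 = 0.3488.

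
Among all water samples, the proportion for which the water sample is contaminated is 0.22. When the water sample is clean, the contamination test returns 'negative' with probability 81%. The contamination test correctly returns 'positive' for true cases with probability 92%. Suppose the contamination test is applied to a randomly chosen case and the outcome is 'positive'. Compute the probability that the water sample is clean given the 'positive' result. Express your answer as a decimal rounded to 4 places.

Let H be the event that the water sample is contaminated. P(H) = 0.22, so P(¬H) = 0.78. With E the 'positive' result, P(E|H) = 0.92 and P(E|¬H) = 0.19.
P(E) = 0.92·0.22 + 0.19·0.78 = 0.20240 + 0.14820 = 0.35060.
By Bayes' theorem, P(H|E) = 0.20240 / 0.35060 = 0.5773. Hence P(¬H|E) = 1 − 0.5773 = 0.4227.

P(¬H | E) ≈ 0.4227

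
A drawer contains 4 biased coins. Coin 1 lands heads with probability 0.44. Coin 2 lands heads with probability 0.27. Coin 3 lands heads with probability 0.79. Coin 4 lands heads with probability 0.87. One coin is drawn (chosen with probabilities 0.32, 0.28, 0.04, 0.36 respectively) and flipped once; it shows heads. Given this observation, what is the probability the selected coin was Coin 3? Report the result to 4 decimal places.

Tabulate prior·likelihood by source: [1] prior 0.32, lik 0.44, product 0.1408; [2] prior 0.28, lik 0.27, product 0.07560; [3] prior 0.04, lik 0.79, product 0.03160; [4] prior 0.36, lik 0.87, product 0.3132.
Normalizing constant = 0.56120; the posterior for Coin 3 is its product over the sum, 0.03160/0.56120 = 0.0563.

Posterior probability ≈ 0.0563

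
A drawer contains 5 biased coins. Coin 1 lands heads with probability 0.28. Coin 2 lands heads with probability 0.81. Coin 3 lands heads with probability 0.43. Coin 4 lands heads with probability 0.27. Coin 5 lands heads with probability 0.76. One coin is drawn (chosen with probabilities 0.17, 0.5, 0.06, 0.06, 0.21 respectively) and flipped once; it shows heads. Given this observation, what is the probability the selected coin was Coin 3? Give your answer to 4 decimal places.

Tabulate prior·likelihood by source: [1] prior 0.17, lik 0.28, product 0.04760; [2] prior 0.5, lik 0.81, product 0.4050; [3] prior 0.06, lik 0.43, product 0.02580; [4] prior 0.06, lik 0.27, product 0.01620; [5] prior 0.21, lik 0.76, product 0.1596.
Normalizing constant = 0.65420; the posterior for Coin 3 is its product over the sum, 0.02580/0.65420 = 0.0394.

Posterior probability ≈ 0.0394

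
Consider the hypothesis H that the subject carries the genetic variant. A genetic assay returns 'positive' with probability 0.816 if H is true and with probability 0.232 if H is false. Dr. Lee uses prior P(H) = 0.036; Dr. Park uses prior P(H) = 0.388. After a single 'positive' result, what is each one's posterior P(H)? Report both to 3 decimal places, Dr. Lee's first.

Dr. Lee: 0.116; Dr. Park: 0.690

The likelihood ratio for a 'positive' result is 0.816/0.232 = 3.5172.
Dr. Lee: prior odds 0.036/0.964 = 0.037344; posterior odds 0.13135; posterior probability 0.116.
Dr. Park: prior odds 0.388/0.612 = 0.63399; posterior odds 2.2299; posterior probability 0.690.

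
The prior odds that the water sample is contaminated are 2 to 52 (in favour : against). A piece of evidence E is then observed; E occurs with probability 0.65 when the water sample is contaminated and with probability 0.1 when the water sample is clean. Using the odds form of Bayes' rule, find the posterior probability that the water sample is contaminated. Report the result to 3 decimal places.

Posterior probability ≈ 0.200

Prior odds = 2/52 = 0.038462.
Likelihood ratio for E = 0.65/0.1 = 6.5000.
Posterior odds = prior odds × LR = 0.25000.
Posterior probability = odds/(1+odds) = 0.25000/1.2500 = 0.200.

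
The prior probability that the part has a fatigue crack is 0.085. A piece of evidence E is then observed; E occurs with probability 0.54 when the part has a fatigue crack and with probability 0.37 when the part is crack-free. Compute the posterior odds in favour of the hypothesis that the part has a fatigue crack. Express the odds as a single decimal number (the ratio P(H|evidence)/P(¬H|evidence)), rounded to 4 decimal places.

Posterior odds ≈ 0.1356

Prior odds = 0.085/(1−0.085) = 0.092896. In log-odds, ln(0.092896) = -2.3763.
Add log likelihood ratio: ln(1.4595) = 0.37807.
Posterior log-odds = -1.9982, so posterior odds = exp(-1.9982) = 0.13558.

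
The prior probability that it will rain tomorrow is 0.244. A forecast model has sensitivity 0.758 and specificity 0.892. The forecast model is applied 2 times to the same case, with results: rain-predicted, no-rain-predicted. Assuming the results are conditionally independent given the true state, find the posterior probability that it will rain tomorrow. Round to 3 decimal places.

Let H be the event that it will rain tomorrow; start with P(H) = 0.244. P('rain-predicted'|H) = 0.758, P('rain-predicted'|¬H) = 0.108.
Update on result 1 ('rain-predicted'): P(H) ← 0.758·0.2440 / (0.758·0.2440 + 0.108·0.7560) = 0.18495/0.26660 = 0.6937.
Update on result 2 ('no-rain-predicted'): P(H) ← 0.242·0.6937 / (0.242·0.6937 + 0.892·0.3063) = 0.16789/0.44107 = 0.3806.

Posterior P(H) ≈ 0.381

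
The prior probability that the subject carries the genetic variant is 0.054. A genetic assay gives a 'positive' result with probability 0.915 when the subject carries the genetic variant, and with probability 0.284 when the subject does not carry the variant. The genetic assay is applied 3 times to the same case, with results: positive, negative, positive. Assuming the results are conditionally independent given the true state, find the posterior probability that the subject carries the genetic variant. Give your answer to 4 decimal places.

Posterior P(H) ≈ 0.0657

With H the event that the subject carries the genetic variant, the joint likelihood of the observed sequence is P(data|H) = 0.915·0.085·0.915 = 0.071164 and P(data|¬H) = 0.284·0.716·0.284 = 0.057750.
Bayes: P(H|data) = 0.054·0.071164 / (0.054·0.071164 + 0.946·0.057750) = 0.0038429/0.058474 = 0.0657.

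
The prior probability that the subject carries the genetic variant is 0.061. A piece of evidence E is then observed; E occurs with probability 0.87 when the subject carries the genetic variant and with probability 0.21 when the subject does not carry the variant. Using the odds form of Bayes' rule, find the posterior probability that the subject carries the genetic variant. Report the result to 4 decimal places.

Prior odds = 0.061/(1−0.061) = 0.064963. In log-odds, ln(0.064963) = -2.7339.
Add log likelihood ratio: ln(4.1429) = 1.4214.
Posterior log-odds = -1.3126, so posterior odds = exp(-1.3126) = 0.26913. Converting, P(H|E) = 0.26913/1.2691 = 0.2121.

Posterior probability ≈ 0.2121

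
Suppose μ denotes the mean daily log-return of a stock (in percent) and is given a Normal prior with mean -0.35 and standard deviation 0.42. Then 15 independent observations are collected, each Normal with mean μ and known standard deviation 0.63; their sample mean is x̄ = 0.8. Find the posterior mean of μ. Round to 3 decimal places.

Posterior mean ≈ 0.650

Prior precision 1/τ₀² = 1/0.42² = 5.66893; data precision n/σ² = 15/0.63² = 37.7929.
Posterior precision = 5.66893 + 37.7929 = 43.4618.
Posterior mean = (5.66893·-0.35 + 37.7929·0.8) / 43.4618 = 0.650.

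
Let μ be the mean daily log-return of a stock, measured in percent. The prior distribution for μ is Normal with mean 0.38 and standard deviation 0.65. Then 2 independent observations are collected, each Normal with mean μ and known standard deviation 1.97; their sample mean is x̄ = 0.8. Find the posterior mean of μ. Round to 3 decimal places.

With known σ, the Normal prior is conjugate. Weight on the data is w = (n/σ²)/(n/σ² + 1/τ₀²) = 0.515344/(0.515344+2.36686) = 0.17880.
Posterior mean = w·x̄ + (1−w)·μ₀ = 0.17880·0.8 + 0.82120·0.38 = 0.455.

Posterior mean ≈ 0.455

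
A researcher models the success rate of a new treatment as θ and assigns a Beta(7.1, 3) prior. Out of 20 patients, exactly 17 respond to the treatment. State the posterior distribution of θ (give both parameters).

Posterior: Beta(24.1, 6)

Observing 17 successes and 3 failures updates Beta(7.1, 3) by adding the success and failure counts to the two shape parameters: α = 7.1+17 = 24.1, β = 3+3 = 6.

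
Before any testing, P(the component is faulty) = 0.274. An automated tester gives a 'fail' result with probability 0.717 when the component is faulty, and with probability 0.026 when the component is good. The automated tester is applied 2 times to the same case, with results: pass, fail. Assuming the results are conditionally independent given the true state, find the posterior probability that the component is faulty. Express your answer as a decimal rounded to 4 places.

Let H be the event that the component is faulty; start with P(H) = 0.274. P('fail'|H) = 0.717, P('fail'|¬H) = 0.026.
Update on result 1 ('pass'): P(H) ← 0.283·0.2740 / (0.283·0.2740 + 0.974·0.7260) = 0.077542/0.78467 = 0.0988.
Update on result 2 ('fail'): P(H) ← 0.717·0.0988 / (0.717·0.0988 + 0.026·0.9012) = 0.070855/0.094286 = 0.7515.

Posterior P(H) ≈ 0.7515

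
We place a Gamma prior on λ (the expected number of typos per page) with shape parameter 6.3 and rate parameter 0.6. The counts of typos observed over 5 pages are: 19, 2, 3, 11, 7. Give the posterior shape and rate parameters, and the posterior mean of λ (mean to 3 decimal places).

Posterior: Gamma(shape=48.3, rate=5.6); mean ≈ 8.625

Total count ∑xᵢ = 42 over n = 5 pages.
Gamma is conjugate to the Poisson likelihood: posterior is Gamma(shape = 6.3+42 = 48.3, rate = 0.6+5 = 5.6).
Posterior mean = shape/rate = 48.3/5.6 = 8.625.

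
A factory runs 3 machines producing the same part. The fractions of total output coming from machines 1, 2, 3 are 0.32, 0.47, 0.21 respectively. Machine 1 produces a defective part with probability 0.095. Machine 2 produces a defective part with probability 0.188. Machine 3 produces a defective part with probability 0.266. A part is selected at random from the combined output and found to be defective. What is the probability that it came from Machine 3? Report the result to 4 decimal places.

P(defective|M1) = 0.095; P(defective|M2) = 0.188; P(defective|M3) = 0.266.
Prior × likelihood for each source: 0.32·0.095=0.03040, 0.47·0.188=0.08836, 0.21·0.266=0.05586. Summing gives P(defective) = 0.17462.
P(Machine 3 | defective) = 0.05586 / 0.17462 = 0.3199.

Posterior probability ≈ 0.3199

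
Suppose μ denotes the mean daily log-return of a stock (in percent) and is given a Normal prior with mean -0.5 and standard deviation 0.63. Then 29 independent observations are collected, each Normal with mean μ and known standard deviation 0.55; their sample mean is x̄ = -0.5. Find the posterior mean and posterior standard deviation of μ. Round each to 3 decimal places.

Prior precision 1/τ₀² = 1/0.63² = 2.51953; data precision n/σ² = 29/0.55² = 95.8678.
Posterior precision = 2.51953 + 95.8678 = 98.3873, giving posterior SD = 1/√98.3873 = 0.101.
Posterior mean = (2.51953·-0.5 + 95.8678·-0.5) / 98.3873 = -0.500.

Posterior mean ≈ -0.500; posterior SD ≈ 0.101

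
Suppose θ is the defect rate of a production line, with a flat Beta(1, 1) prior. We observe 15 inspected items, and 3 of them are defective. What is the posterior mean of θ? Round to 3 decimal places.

Posterior mean ≈ 0.235

The binomial likelihood is conjugate to the Beta prior: with 3 successes and 12 failures, the posterior is Beta(1+3, 1+12) = Beta(4, 13).
E[θ | data] = 4/(4+13) = 0.235.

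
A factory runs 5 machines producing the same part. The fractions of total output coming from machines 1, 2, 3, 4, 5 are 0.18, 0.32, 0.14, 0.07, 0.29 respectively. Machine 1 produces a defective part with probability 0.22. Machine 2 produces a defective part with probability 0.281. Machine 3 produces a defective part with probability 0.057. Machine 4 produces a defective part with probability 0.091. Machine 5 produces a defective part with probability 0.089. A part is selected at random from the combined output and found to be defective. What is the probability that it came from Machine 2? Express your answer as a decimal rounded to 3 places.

Posterior probability ≈ 0.530

Tabulate prior·likelihood by source: [1] prior 0.18, lik 0.22, product 0.03960; [2] prior 0.32, lik 0.281, product 0.08992; [3] prior 0.14, lik 0.057, product 0.007980; [4] prior 0.07, lik 0.091, product 0.006370; [5] prior 0.29, lik 0.089, product 0.02581.
Normalizing constant = 0.16968; the posterior for Machine 2 is its product over the sum, 0.08992/0.16968 = 0.530.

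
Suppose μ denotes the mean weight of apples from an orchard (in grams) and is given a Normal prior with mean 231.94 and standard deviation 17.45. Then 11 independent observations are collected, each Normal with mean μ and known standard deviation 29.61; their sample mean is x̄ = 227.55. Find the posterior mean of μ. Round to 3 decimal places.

Prior precision 1/τ₀² = 1/17.45² = 0.00328405; data precision n/σ² = 11/29.61² = 0.0125463.
Posterior precision = 0.00328405 + 0.0125463 = 0.0158304.
Posterior mean = (0.00328405·231.94 + 0.0125463·227.55) / 0.0158304 = 228.461.

Posterior mean ≈ 228.461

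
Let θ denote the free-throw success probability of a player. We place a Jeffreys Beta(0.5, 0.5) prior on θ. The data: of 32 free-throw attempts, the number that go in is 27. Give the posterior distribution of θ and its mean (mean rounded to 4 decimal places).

Posterior: Beta(27.5, 5.5); mean ≈ 0.8333

The binomial likelihood is conjugate to the Beta prior: with 27 successes and 5 failures, the posterior is Beta(0.5+27, 0.5+5) = Beta(27.5, 5.5).
E[θ | data] = 27.5/(27.5+5.5) = 0.8333.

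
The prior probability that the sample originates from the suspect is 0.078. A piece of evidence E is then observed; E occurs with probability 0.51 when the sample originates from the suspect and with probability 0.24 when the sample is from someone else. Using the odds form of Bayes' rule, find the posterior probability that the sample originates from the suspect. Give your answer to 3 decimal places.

Prior odds = 0.078/(1−0.078) = 0.084599.
Likelihood ratio for E = 0.51/0.24 = 2.1250.
Posterior odds = prior odds × LR = 0.17977.
Posterior probability = odds/(1+odds) = 0.17977/1.1798 = 0.152.

Posterior probability ≈ 0.152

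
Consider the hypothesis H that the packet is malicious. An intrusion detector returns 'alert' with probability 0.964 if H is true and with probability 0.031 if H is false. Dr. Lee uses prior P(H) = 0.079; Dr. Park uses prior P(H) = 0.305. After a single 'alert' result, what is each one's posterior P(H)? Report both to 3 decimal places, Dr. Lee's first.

Dr. Lee: 0.727; Dr. Park: 0.932

P('+'|H) = 0.964, P('+'|¬H) = 0.031.
Dr. Lee: numerator 0.964·0.079 = 0.076156; evidence = 0.076156+0.031·0.921 = 0.10471; posterior = 0.727.
Dr. Park: numerator 0.964·0.305 = 0.29402; evidence = 0.29402+0.031·0.695 = 0.31556; posterior = 0.932.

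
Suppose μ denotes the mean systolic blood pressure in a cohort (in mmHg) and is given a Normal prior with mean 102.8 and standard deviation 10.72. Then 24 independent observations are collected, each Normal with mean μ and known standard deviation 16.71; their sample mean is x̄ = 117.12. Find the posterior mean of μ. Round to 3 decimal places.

Posterior mean ≈ 115.804

Prior precision 1/τ₀² = 1/10.72² = 0.00870183; data precision n/σ² = 24/16.71² = 0.0859525.
Posterior precision = 0.00870183 + 0.0859525 = 0.0946543.
Posterior mean = (0.00870183·102.8 + 0.0859525·117.12) / 0.0946543 = 115.804.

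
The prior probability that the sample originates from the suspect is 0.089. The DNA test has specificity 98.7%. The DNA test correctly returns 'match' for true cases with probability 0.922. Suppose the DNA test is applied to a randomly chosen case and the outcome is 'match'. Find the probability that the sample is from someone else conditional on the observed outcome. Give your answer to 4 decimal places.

Let H be the event that the sample originates from the suspect. P(H) = 0.089, so P(¬H) = 0.911. With E the 'match' result, P(E|H) = 0.922 and P(E|¬H) = 0.013.
P(E) = 0.922·0.089 + 0.013·0.911 = 0.082058 + 0.011843 = 0.093901.
By Bayes' theorem, P(H|E) = 0.082058 / 0.093901 = 0.8739. Hence P(¬H|E) = 1 − 0.8739 = 0.1261.

P(¬H | E) ≈ 0.1261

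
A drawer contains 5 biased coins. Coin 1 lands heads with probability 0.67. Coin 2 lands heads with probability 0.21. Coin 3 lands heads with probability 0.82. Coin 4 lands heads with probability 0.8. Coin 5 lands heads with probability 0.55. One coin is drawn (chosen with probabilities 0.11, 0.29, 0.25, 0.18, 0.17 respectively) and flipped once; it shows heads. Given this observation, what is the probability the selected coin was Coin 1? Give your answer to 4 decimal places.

P(heads|C1) = 0.67; P(heads|C2) = 0.21; P(heads|C3) = 0.82; P(heads|C4) = 0.8; P(heads|C5) = 0.55.
Prior × likelihood for each source: 0.11·0.67=0.07370, 0.29·0.21=0.06090, 0.25·0.82=0.2050, 0.18·0.8=0.1440, 0.17·0.55=0.09350. Summing gives P(heads) = 0.57710.
P(Coin 1 | heads) = 0.07370 / 0.57710 = 0.1277.

Posterior probability ≈ 0.1277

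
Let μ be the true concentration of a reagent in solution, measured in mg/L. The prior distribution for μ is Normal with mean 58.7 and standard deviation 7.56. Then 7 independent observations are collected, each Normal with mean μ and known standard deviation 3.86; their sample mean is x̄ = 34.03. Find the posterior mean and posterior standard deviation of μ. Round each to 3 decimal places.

Posterior mean ≈ 34.916; posterior SD ≈ 1.433

With known σ, the Normal prior is conjugate. Weight on the data is w = (n/σ²)/(n/σ² + 1/τ₀²) = 0.469811/(0.469811+0.0174967) = 0.96410.
Posterior mean = w·x̄ + (1−w)·μ₀ = 0.96410·34.03 + 0.035905·58.7 = 34.916. Posterior variance = 1/(0.469811+0.0174967) = 2.05209, so SD = 1.433.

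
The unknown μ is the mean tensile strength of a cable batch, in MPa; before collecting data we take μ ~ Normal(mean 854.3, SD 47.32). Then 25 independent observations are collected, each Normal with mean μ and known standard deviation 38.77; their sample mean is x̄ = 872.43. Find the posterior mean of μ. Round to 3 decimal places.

Prior precision 1/τ₀² = 1/47.32² = 0.00044659; data precision n/σ² = 25/38.77² = 0.0166322.
Posterior precision = 0.00044659 + 0.0166322 = 0.0170787.
Posterior mean = (0.00044659·854.3 + 0.0166322·872.43) / 0.0170787 = 871.956.

Posterior mean ≈ 871.956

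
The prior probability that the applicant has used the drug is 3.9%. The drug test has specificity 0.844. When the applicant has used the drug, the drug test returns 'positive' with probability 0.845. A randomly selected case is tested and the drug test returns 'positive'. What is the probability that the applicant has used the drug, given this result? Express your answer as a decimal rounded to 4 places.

P(H | E) ≈ 0.1802

Let H be the event that the applicant has used the drug. P(H) = 0.039, so P(¬H) = 0.961. With E the 'positive' result, P(E|H) = 0.845 and P(E|¬H) = 0.156.
P(E) = 0.845·0.039 + 0.156·0.961 = 0.032955 + 0.14992 = 0.18287.
By Bayes' theorem, P(H|E) = 0.032955 / 0.18287 = 0.1802.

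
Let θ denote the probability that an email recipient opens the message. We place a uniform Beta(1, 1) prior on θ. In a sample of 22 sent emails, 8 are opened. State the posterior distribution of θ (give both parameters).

Posterior: Beta(9, 15)

Observing 8 successes and 14 failures updates Beta(1, 1) by adding the success and failure counts to the two shape parameters: α = 1+8 = 9, β = 1+14 = 15.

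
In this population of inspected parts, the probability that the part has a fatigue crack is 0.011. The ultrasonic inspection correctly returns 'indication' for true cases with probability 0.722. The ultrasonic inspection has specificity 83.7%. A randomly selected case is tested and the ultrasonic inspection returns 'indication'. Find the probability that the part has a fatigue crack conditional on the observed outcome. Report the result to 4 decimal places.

P(H | E) ≈ 0.0470

Write H for 'the part has a fatigue crack'. Prior odds H:¬H = 0.011/0.989 = 0.011122. For the 'indication' outcome, the likelihood ratio is 0.722/0.163 = 4.4294.
Posterior odds = 0.011122 × 4.4294 = 0.049266, so P(H|E) = 0.049266/(1+0.049266) = 0.0470.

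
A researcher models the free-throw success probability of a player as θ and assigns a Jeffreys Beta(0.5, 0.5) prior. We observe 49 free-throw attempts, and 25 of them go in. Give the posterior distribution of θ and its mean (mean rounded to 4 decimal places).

Posterior: Beta(25.5, 24.5); mean ≈ 0.5100

Observing 25 successes and 24 failures updates Beta(0.5, 0.5) by adding the success and failure counts to the two shape parameters: α = 0.5+25 = 25.5, β = 0.5+24 = 24.5.
E[θ | data] = 25.5/(25.5+24.5) = 0.5100.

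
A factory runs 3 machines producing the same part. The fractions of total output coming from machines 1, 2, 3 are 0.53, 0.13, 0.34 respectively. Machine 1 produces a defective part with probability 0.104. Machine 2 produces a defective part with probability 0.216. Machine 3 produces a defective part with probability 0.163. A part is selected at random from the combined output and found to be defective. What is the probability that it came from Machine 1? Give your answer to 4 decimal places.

P(defective|M1) = 0.104; P(defective|M2) = 0.216; P(defective|M3) = 0.163.
Prior × likelihood for each source: 0.53·0.104=0.05512, 0.13·0.216=0.02808, 0.34·0.163=0.05542. Summing gives P(defective) = 0.13862.
P(Machine 1 | defective) = 0.05512 / 0.13862 = 0.3976.

Posterior probability ≈ 0.3976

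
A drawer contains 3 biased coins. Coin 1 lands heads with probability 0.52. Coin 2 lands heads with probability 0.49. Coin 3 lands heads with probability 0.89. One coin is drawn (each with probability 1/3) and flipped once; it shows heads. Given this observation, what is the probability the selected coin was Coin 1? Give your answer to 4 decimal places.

Posterior probability ≈ 0.2737

Tabulate prior·likelihood by source: [1] prior 0.333333, lik 0.52, product 0.1733; [2] prior 0.333333, lik 0.49, product 0.1633; [3] prior 0.333333, lik 0.89, product 0.2967.
Normalizing constant = 0.63333; the posterior for Coin 1 is its product over the sum, 0.1733/0.63333 = 0.2737.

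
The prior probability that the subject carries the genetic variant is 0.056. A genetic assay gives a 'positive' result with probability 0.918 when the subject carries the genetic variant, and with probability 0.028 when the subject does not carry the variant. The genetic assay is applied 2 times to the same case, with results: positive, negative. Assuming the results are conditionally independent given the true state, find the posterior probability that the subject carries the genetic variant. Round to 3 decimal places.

Posterior P(H) ≈ 0.141

With H the event that the subject carries the genetic variant, the joint likelihood of the observed sequence is P(data|H) = 0.918·0.082 = 0.075276 and P(data|¬H) = 0.028·0.972 = 0.027216.
Bayes: P(H|data) = 0.056·0.075276 / (0.056·0.075276 + 0.944·0.027216) = 0.0042155/0.029907 = 0.1410.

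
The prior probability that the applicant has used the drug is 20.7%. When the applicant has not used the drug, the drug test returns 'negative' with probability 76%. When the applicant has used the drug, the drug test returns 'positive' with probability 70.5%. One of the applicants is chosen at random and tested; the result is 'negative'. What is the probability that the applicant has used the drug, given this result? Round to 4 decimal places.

Write H for 'the applicant has used the drug'. Prior odds H:¬H = 0.207/0.793 = 0.26103. For the 'negative' outcome, the likelihood ratio is 0.295/0.76 = 0.38816.
Posterior odds = 0.26103 × 0.38816 = 0.10132, so P(H|E) = 0.10132/(1+0.10132) = 0.0920.

P(H | E) ≈ 0.0920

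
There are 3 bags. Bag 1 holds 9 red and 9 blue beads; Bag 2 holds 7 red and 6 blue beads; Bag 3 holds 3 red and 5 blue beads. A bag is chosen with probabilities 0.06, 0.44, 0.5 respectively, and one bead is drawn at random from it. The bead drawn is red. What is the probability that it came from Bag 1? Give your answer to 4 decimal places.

Tabulate prior·likelihood by source: [1] prior 0.06, lik 0.5, product 0.03000; [2] prior 0.44, lik 0.5385, product 0.2369; [3] prior 0.5, lik 0.375, product 0.1875.
Normalizing constant = 0.45442; the posterior for Bag 1 is its product over the sum, 0.03000/0.45442 = 0.0660.

Posterior probability ≈ 0.0660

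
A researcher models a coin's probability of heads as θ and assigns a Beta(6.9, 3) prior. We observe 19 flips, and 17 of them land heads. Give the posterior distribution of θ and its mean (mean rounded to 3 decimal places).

Observing 17 successes and 2 failures updates Beta(6.9, 3) by adding the success and failure counts to the two shape parameters: α = 6.9+17 = 23.9, β = 3+2 = 5.
Posterior mean = α/(α+β) = 23.9/28.9 = 0.827.

Posterior: Beta(23.9, 5); mean ≈ 0.827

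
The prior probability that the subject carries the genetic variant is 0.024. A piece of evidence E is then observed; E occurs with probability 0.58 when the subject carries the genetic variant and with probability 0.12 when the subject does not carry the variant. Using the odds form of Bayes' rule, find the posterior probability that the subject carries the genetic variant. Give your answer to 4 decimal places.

Prior odds = 0.024/(1−0.024) = 0.024590. In log-odds, ln(0.024590) = -3.7054.
Add log likelihood ratio: ln(4.8333) = 1.5755.
Posterior log-odds = -2.1299, so posterior odds = exp(-2.1299) = 0.11885. Converting, P(H|E) = 0.11885/1.1189 = 0.1062.

Posterior probability ≈ 0.1062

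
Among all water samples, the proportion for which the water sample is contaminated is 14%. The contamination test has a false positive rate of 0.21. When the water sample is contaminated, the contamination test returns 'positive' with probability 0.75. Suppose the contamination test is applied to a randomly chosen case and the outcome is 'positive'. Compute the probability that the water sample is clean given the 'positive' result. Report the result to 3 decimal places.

P(¬H | E) ≈ 0.632

Let H be the event that the water sample is contaminated. P(H) = 0.14, so P(¬H) = 0.86. With E the 'positive' result, P(E|H) = 0.75 and P(E|¬H) = 0.21.
P(E) = 0.75·0.14 + 0.21·0.86 = 0.10500 + 0.18060 = 0.28560.
By Bayes' theorem, P(H|E) = 0.10500 / 0.28560 = 0.368. Hence P(¬H|E) = 1 − 0.368 = 0.632.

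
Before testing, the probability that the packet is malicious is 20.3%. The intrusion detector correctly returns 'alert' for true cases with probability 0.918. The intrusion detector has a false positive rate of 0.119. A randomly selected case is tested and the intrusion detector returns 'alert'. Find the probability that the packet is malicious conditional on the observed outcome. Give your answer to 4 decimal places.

P(H | E) ≈ 0.6627

Write H for 'the packet is malicious'. Prior odds H:¬H = 0.203/0.797 = 0.25471. For the 'alert' outcome, the likelihood ratio is 0.918/0.119 = 7.7143.
Posterior odds = 0.25471 × 7.7143 = 1.9649, so P(H|E) = 1.9649/(1+1.9649) = 0.6627.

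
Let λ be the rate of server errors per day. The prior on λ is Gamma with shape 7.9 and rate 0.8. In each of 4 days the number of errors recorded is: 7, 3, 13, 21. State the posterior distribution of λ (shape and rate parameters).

The Poisson likelihood adds the total count to the shape and the number of exposure periods to the rate. Here ∑xᵢ = 44 and n = 4, so shape 7.9→51.9 and rate 0.8→4.8.

Posterior: Gamma(shape=51.9, rate=4.8)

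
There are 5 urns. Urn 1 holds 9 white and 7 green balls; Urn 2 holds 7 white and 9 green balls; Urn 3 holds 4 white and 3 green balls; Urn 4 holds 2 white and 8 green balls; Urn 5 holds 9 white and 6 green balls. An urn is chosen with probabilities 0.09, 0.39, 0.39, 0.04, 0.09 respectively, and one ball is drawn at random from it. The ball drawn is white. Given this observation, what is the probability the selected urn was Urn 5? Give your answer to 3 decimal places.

Tabulate prior·likelihood by source: [1] prior 0.09, lik 0.5625, product 0.05062; [2] prior 0.39, lik 0.4375, product 0.1706; [3] prior 0.39, lik 0.5714, product 0.2229; [4] prior 0.04, lik 0.2, product 0.008000; [5] prior 0.09, lik 0.6, product 0.05400.
Normalizing constant = 0.50611; the posterior for Urn 5 is its product over the sum, 0.05400/0.50611 = 0.107.

Posterior probability ≈ 0.107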